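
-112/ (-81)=112/ 81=1.38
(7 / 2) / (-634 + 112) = -7 / 1044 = -0.01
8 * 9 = 72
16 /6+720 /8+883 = 2927 /3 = 975.67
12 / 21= 4 / 7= 0.57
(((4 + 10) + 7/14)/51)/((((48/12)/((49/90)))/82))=58261/18360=3.17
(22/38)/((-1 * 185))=-11/3515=-0.00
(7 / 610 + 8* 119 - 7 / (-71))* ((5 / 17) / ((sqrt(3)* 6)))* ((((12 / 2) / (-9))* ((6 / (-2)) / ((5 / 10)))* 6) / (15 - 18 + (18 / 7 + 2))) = 52482038* sqrt(3) / 220881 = 411.54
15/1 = 15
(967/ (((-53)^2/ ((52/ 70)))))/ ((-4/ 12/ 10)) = -7.67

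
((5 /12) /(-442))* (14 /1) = -35 /2652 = -0.01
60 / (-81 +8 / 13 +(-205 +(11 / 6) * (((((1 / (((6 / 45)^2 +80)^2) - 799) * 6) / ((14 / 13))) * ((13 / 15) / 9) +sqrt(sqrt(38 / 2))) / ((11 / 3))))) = -371892796757636453700877310421889997826623991604001597500800 / 3097368004339197287914707557691013295367093565178829884102641 - 372101550100570237996945633265431300831604884866945792000 * 19^(1 / 4) / 3097368004339197287914707557691013295367093565178829884102641 - 372310420622321590061135239660048438968838217134080000 * sqrt(19) / 3097368004339197287914707557691013295367093565178829884102641 - 372519408388666104638942781099348864246354739200000 * 19^(3 / 4) / 3097368004339197287914707557691013295367093565178829884102641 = -0.12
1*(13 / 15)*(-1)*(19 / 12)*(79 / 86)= -1.26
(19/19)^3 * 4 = 4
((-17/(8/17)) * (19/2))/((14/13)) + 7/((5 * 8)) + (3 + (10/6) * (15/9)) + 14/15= -3142823/10080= -311.79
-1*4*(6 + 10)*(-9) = 576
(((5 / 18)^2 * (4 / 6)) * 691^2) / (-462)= -53.16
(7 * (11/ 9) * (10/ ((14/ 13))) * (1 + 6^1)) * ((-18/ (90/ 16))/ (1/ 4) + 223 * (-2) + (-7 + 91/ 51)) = -118442324/ 459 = -258044.28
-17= -17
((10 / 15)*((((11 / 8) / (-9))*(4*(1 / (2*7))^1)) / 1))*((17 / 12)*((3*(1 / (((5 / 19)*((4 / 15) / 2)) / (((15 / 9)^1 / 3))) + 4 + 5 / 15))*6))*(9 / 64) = -22627 / 10752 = -2.10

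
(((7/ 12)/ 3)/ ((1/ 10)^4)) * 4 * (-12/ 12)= -70000/ 9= -7777.78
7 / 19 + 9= 178 / 19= 9.37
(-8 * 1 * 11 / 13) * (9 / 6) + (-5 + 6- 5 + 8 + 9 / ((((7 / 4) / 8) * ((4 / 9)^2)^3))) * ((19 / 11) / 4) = 1177074623 / 512512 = 2296.68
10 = 10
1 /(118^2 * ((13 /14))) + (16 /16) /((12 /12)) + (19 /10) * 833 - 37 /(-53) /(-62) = 1177483389023 /743506790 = 1583.69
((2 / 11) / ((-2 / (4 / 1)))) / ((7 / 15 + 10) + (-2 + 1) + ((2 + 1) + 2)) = -60 / 2387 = -0.03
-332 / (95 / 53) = -17596 / 95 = -185.22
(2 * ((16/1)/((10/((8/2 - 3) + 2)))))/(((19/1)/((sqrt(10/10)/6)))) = 8/95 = 0.08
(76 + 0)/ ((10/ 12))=456/ 5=91.20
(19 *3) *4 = 228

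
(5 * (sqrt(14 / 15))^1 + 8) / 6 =sqrt(210) / 18 + 4 / 3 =2.14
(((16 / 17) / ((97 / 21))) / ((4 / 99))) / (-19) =-8316 / 31331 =-0.27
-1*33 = -33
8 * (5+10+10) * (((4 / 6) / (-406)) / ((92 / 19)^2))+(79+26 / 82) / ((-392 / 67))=-1254754504 / 92460207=-13.57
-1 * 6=-6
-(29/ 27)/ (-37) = 29/ 999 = 0.03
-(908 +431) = -1339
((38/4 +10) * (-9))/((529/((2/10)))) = -351/5290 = -0.07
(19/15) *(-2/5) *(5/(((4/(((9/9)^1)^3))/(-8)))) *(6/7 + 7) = 836/21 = 39.81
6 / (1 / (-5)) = -30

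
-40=-40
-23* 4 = -92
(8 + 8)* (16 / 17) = 256 / 17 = 15.06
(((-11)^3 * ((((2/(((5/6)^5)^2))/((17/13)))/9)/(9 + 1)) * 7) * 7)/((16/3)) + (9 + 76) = -997486399439/830078125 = -1201.68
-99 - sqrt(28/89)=-99 - 2 * sqrt(623)/89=-99.56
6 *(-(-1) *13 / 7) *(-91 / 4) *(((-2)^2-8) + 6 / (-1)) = 2535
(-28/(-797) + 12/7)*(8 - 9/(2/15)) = -82960/797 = -104.09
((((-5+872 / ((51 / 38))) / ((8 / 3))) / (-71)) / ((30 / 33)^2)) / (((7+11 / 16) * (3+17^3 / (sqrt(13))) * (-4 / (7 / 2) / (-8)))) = 362052691 / 59724504356200 - 8048709823 * sqrt(13) / 10539618415800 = -0.00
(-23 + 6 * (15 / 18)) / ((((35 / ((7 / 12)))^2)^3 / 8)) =-1 / 324000000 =-0.00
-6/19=-0.32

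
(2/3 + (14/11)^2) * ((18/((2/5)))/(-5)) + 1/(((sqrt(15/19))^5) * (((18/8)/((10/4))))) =-2490/121 + 722 * sqrt(285)/6075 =-18.57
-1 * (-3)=3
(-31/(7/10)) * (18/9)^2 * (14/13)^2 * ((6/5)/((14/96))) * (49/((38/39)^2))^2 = -586878312384/130321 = -4503328.80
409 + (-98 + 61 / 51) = 15922 / 51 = 312.20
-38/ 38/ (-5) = 1/ 5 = 0.20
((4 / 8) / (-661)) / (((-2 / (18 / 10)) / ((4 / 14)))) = 9 / 46270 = 0.00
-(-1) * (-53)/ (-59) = 53/ 59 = 0.90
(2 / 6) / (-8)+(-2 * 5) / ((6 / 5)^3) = -1259 / 216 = -5.83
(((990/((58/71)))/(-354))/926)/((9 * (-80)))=781/152101056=0.00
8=8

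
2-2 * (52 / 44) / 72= 779 / 396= 1.97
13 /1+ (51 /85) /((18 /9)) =13.30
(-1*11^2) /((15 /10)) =-242 /3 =-80.67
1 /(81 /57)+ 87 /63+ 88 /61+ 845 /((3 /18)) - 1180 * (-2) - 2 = 85678078 /11529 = 7431.53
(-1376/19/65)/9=-1376/11115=-0.12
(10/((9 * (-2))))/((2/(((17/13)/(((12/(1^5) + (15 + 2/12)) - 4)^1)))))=-85/5421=-0.02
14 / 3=4.67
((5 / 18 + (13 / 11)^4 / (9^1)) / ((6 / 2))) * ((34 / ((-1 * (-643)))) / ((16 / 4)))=2215559 / 1016729604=0.00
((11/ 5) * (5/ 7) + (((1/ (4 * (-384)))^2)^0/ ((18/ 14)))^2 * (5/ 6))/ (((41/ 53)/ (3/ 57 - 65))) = -230901761/ 1325079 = -174.26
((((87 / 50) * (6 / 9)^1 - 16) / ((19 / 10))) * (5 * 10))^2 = 55056400 / 361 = 152510.80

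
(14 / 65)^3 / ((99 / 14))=0.00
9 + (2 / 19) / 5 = 857 / 95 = 9.02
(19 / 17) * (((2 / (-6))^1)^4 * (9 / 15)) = 19 / 2295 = 0.01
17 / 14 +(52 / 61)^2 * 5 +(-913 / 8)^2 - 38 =21656706623 / 1667008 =12991.36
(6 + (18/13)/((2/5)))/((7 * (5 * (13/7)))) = 123/845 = 0.15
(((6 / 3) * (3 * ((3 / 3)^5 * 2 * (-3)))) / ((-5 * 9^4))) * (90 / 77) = 8 / 6237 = 0.00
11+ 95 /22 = 15.32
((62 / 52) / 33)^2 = 961 / 736164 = 0.00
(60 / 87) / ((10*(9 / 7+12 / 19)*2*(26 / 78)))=133 / 2465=0.05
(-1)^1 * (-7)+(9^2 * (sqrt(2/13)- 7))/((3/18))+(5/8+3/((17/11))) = -461371/136+486 * sqrt(26)/13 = -3201.81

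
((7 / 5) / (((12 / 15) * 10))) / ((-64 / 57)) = -399 / 2560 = -0.16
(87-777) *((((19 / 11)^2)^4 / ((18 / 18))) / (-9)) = 3906219499430 / 643076643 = 6074.27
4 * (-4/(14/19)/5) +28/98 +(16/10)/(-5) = -4.38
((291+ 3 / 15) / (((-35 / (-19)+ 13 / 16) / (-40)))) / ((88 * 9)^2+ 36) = -0.01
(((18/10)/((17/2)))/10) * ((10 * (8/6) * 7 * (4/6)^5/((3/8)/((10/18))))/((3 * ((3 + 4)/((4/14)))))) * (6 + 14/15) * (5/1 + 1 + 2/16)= 372736/1673055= 0.22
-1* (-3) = 3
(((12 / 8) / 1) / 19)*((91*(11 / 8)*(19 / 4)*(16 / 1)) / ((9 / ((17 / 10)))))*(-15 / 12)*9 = -51051 / 32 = -1595.34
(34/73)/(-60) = -17/2190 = -0.01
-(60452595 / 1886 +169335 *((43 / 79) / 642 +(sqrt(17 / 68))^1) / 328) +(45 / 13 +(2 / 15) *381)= -133708366830211 / 4145013080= -32257.65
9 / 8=1.12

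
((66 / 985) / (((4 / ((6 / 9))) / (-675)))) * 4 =-5940 / 197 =-30.15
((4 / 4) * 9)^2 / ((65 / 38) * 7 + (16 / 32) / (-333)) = 512487 / 75748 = 6.77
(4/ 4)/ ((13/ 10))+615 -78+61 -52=7108/ 13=546.77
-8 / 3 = -2.67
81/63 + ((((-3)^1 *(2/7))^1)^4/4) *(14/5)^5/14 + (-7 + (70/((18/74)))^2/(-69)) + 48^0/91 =-1914044019659/1589371875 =-1204.28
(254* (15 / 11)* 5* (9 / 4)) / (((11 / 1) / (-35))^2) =105013125 / 2662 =39448.96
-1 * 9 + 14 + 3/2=13/2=6.50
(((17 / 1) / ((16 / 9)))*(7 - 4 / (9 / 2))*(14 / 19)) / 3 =6545 / 456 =14.35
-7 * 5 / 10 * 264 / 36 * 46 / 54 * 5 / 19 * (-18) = 17710 / 171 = 103.57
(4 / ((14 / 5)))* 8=80 / 7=11.43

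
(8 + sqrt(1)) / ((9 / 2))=2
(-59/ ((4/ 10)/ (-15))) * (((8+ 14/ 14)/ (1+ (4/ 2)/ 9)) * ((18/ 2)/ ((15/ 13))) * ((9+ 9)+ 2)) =2541559.09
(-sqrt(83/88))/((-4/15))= 15* sqrt(1826)/176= 3.64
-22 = -22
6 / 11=0.55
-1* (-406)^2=-164836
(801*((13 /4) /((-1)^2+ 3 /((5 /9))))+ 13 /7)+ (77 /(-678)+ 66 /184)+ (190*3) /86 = 124813761809 /300402816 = 415.49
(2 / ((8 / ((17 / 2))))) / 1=17 / 8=2.12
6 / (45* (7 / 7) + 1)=3 / 23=0.13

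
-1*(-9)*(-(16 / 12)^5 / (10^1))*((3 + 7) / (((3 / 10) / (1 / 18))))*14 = -71680 / 729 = -98.33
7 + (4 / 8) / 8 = 113 / 16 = 7.06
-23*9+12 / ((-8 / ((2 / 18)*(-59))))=-1183 / 6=-197.17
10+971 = 981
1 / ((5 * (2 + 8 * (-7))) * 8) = -1 / 2160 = -0.00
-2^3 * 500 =-4000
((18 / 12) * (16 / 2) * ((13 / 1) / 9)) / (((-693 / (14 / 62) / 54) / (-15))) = 1560 / 341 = 4.57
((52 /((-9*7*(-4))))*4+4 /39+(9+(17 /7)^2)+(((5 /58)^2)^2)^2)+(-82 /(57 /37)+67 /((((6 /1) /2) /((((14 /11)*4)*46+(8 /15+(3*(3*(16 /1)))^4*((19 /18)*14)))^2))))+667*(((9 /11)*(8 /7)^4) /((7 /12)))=39153629316669315821956081933551129011600266507 /43421042372046565613587200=901720160957616512131.23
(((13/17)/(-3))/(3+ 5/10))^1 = -26/357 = -0.07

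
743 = 743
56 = 56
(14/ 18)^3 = 343/ 729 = 0.47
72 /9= 8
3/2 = 1.50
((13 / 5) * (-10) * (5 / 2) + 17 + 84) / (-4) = -9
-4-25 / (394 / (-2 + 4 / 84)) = -32071 / 8274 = -3.88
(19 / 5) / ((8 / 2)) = 19 / 20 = 0.95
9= 9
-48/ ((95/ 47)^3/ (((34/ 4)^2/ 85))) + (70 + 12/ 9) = 853851574/ 12860625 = 66.39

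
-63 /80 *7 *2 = -441 /40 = -11.02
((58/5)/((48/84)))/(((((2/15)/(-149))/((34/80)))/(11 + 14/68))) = -34572321/320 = -108038.50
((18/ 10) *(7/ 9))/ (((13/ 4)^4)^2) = 458752/ 4078653605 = 0.00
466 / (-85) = -466 / 85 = -5.48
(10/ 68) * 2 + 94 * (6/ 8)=2407/ 34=70.79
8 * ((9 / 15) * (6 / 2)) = 72 / 5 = 14.40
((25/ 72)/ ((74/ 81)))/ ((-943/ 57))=-12825/ 558256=-0.02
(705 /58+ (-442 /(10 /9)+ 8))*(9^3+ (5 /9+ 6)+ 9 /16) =-11608911517 /41760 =-277991.18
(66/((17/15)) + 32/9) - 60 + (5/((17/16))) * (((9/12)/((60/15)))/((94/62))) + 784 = 5654807/7191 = 786.37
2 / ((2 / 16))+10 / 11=186 / 11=16.91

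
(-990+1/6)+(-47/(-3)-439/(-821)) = -4796111/4926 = -973.63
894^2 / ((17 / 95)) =75927420 / 17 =4466318.82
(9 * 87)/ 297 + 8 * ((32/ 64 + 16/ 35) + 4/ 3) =24209/ 1155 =20.96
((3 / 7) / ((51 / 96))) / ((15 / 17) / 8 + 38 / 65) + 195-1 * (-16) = 9123131 / 43001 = 212.16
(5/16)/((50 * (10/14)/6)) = 21/400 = 0.05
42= 42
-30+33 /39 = -379 /13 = -29.15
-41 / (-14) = 41 / 14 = 2.93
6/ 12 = 1/ 2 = 0.50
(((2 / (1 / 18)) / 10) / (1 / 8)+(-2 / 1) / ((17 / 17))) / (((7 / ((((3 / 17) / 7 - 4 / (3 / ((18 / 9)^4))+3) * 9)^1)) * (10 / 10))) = -2627472 / 4165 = -630.85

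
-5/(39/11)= -55/39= -1.41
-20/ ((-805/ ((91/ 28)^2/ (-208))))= -13/ 10304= -0.00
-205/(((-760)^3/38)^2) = -41/26689740800000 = -0.00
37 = 37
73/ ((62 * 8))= 73/ 496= 0.15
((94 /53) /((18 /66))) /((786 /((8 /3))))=4136 /187461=0.02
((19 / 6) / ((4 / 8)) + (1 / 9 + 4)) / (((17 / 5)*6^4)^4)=29375 / 1060298642612846592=0.00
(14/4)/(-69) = -7/138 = -0.05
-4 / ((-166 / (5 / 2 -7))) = -9 / 83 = -0.11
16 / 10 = 8 / 5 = 1.60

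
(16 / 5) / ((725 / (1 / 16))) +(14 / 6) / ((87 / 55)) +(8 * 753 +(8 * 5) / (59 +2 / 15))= 174387040858 / 28938375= 6026.15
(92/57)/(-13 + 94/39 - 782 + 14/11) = -0.00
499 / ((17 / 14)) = 6986 / 17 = 410.94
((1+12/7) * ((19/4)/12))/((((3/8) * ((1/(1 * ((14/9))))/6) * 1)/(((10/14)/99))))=3610/18711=0.19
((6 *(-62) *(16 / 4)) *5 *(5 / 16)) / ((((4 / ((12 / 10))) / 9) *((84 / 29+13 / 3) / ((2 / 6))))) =-364095 / 1258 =-289.42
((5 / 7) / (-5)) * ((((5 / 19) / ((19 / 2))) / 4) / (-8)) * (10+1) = 55 / 40432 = 0.00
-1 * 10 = -10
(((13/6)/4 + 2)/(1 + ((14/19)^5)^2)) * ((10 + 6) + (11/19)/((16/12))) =39.89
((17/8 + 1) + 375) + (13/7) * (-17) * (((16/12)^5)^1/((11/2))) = 52979911/149688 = 353.94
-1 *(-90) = 90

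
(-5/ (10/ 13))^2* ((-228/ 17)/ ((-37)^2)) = -9633/ 23273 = -0.41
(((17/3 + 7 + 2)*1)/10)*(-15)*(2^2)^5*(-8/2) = 90112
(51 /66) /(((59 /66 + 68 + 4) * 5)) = 3 /1415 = 0.00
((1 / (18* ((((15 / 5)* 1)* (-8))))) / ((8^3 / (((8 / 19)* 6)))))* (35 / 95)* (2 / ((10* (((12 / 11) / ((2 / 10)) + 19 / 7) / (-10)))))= 539 / 523166976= 0.00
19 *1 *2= 38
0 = 0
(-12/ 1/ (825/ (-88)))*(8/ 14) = 128/ 175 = 0.73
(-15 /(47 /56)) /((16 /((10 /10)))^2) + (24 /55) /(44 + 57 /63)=-4687809 /78004960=-0.06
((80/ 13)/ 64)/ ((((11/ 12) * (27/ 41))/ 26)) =410/ 99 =4.14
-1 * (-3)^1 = 3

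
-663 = -663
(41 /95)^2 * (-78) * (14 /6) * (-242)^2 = -17917187288 /9025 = -1985283.91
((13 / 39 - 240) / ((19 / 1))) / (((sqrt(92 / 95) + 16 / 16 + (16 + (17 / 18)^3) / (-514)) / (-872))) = -9082101243197301120 / 28070100306913 + 3755911797273858048 * sqrt(2185) / 533331905831347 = 5636.93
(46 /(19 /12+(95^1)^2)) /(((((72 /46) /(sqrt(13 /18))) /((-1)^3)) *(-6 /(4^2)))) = 0.01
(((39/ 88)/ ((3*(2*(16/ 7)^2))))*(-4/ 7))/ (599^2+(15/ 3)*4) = -91/ 4041759744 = -0.00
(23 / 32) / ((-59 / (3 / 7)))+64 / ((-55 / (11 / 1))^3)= -854449 / 1652000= -0.52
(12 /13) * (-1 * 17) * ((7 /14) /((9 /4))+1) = -748 /39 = -19.18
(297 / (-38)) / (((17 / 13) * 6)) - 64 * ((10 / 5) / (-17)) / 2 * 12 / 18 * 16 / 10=3.02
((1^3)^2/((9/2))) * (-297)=-66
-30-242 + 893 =621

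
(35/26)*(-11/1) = -385/26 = -14.81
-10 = -10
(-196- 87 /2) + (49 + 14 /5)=-1877 /10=-187.70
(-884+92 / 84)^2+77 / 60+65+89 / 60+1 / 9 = 3437986151 / 4410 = 779588.70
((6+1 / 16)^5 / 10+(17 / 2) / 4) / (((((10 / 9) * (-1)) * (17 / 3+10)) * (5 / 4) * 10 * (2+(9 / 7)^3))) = -79733713944717 / 87169433600000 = -0.91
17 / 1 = 17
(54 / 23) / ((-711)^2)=2 / 430629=0.00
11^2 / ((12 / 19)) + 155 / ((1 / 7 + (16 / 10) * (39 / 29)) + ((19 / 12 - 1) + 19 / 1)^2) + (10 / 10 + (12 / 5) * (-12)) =555491544077 / 3383325060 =164.19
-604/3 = -201.33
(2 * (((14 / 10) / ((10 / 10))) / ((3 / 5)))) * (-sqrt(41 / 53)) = -14 * sqrt(2173) / 159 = -4.10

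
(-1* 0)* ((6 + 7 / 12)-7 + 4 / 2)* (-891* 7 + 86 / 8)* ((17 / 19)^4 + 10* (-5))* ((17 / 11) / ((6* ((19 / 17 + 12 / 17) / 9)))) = 0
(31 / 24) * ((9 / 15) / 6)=31 / 240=0.13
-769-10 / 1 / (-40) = -3075 / 4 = -768.75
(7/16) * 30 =105/8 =13.12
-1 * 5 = -5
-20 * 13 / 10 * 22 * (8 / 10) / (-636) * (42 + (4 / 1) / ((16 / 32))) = 5720 / 159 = 35.97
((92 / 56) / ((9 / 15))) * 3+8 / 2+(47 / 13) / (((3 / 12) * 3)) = 9301 / 546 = 17.03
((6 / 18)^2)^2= 1 / 81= 0.01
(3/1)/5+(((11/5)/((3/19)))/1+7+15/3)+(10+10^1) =698/15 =46.53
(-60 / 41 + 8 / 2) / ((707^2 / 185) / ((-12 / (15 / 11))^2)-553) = -7449728 / 1521643291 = -0.00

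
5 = 5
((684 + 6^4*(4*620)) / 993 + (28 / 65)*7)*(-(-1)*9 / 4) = 156865716 / 21515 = 7290.99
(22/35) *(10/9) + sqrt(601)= 44/63 + sqrt(601)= 25.21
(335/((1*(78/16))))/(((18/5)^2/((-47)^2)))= 37000750/3159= 11712.80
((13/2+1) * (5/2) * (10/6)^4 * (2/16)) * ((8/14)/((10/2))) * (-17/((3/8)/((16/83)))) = -850000/47061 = -18.06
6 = 6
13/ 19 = 0.68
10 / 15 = 2 / 3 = 0.67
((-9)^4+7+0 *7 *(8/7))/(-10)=-3284/5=-656.80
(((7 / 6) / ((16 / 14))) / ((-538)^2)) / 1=0.00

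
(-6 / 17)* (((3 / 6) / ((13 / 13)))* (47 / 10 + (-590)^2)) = -10443141 / 170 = -61430.24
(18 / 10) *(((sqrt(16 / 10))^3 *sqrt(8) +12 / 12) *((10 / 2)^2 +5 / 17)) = 774 / 17 +49536 *sqrt(5) / 425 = 306.15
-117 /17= -6.88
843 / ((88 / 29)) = 24447 / 88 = 277.81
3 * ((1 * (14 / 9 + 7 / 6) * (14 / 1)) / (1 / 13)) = 4459 / 3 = 1486.33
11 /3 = 3.67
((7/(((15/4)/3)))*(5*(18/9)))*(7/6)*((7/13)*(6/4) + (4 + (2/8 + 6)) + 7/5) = 158711/195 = 813.90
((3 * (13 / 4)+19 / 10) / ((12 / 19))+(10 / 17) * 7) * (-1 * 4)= -92059 / 1020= -90.25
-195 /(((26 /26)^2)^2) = -195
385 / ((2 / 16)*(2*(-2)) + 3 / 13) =-1430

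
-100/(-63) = 100/63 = 1.59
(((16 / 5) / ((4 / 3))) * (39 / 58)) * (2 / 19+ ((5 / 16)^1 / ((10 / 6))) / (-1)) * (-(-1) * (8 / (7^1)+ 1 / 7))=-5265 / 30856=-0.17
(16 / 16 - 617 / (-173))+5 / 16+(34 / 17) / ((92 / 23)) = 14889 / 2768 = 5.38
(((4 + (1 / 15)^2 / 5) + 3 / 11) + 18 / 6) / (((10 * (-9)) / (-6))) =90011 / 185625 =0.48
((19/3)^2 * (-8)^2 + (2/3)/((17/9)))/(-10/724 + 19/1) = 142201564/1051569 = 135.23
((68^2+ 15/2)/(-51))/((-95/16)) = 74104/4845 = 15.29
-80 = -80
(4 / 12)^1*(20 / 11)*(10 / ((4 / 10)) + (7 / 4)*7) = 745 / 33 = 22.58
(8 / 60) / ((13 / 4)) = 0.04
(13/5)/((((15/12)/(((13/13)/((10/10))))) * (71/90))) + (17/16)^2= 342211/90880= 3.77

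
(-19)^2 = 361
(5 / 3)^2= 25 / 9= 2.78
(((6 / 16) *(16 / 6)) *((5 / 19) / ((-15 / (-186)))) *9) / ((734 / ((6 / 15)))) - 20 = -696742 / 34865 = -19.98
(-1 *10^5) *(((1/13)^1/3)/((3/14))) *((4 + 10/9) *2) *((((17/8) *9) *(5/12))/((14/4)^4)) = -782000000/120393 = -6495.39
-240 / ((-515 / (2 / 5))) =96 / 515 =0.19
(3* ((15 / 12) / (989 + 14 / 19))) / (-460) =-0.00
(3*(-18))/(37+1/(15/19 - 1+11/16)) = -7830/5669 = -1.38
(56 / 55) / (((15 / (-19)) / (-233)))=247912 / 825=300.50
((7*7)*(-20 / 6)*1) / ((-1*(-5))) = -98 / 3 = -32.67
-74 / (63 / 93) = -2294 / 21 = -109.24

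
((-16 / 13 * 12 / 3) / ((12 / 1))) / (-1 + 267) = -8 / 5187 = -0.00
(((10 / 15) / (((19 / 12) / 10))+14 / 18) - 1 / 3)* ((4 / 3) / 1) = 3184 / 513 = 6.21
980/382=490/191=2.57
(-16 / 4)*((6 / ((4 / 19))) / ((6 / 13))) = -247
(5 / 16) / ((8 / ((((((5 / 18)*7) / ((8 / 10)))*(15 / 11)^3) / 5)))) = 65625 / 1362944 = 0.05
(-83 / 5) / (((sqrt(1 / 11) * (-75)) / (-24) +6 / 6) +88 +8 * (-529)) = 3320 * sqrt(11) / 12083771471 +242083776 / 60418857355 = 0.00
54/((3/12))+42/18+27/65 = 42656/195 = 218.75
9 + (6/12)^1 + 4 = 27/2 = 13.50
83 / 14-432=-5965 / 14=-426.07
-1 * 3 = -3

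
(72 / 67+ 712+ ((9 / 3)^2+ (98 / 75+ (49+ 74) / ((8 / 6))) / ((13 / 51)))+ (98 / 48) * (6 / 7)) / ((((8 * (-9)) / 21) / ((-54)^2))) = -6216071463 / 6700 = -927771.86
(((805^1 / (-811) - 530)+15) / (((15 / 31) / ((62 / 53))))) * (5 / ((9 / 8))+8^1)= -6005435072 / 386847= -15524.06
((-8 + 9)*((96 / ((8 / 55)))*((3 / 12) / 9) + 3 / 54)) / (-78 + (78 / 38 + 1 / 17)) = -106913 / 441216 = -0.24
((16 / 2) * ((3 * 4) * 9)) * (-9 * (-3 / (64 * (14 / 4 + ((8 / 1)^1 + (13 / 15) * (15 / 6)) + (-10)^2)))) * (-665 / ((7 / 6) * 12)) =-207765 / 1364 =-152.32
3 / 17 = 0.18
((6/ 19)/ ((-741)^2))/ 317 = 2/ 1102371621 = 0.00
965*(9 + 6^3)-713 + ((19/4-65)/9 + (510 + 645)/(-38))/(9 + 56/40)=7697215171/35568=216408.43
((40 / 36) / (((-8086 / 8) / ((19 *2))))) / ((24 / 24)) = -1520 / 36387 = -0.04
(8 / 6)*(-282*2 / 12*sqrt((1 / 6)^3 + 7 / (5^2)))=-47*sqrt(9222) / 135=-33.43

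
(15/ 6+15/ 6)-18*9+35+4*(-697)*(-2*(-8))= -44730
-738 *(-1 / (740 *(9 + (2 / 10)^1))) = 369 / 3404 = 0.11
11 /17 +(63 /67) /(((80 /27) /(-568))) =-179.61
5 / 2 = 2.50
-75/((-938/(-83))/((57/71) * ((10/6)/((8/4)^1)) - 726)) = 641156325/133196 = 4813.63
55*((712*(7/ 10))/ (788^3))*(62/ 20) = 212443/ 1223259680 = 0.00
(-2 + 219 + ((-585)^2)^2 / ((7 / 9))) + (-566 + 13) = 1054061553273 / 7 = 150580221896.14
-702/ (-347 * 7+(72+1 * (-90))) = 702/ 2447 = 0.29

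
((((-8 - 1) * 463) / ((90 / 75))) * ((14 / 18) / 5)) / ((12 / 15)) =-16205 / 24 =-675.21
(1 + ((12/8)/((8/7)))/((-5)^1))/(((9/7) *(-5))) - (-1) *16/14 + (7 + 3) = 277909/25200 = 11.03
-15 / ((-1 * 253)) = 15 / 253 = 0.06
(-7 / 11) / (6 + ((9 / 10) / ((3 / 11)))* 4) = -35 / 1056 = -0.03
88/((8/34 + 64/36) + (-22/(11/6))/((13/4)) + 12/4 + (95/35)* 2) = 1225224/93971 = 13.04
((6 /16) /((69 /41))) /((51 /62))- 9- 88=-453853 /4692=-96.73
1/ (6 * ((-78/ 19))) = -19/ 468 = -0.04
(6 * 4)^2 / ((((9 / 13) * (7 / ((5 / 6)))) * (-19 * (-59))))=0.09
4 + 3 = 7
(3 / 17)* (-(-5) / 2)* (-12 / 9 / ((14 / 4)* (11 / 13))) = -260 / 1309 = -0.20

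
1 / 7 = 0.14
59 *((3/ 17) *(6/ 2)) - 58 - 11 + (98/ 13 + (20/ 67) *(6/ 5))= -442256/ 14807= -29.87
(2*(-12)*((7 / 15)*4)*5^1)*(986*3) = -662592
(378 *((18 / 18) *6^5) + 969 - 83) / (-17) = -2940214 / 17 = -172953.76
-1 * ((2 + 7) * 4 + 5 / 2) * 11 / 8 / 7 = -121 / 16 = -7.56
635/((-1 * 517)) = -1.23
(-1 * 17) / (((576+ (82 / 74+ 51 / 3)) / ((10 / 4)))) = -3145 / 43964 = -0.07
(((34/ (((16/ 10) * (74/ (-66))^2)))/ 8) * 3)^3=21414314694477375/ 84073722970112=254.71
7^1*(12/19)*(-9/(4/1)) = -189/19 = -9.95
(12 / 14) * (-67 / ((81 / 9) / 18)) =-804 / 7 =-114.86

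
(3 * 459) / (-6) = -459 / 2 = -229.50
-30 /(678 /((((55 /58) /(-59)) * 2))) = 275 /193343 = 0.00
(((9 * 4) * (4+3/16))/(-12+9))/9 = -67/12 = -5.58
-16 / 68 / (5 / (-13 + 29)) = -64 / 85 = -0.75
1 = 1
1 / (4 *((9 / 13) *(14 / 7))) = 0.18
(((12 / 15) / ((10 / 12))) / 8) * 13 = 39 / 25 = 1.56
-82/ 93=-0.88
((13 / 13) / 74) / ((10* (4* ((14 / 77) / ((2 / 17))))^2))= 121 / 3421760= 0.00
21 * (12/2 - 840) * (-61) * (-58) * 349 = -21625621668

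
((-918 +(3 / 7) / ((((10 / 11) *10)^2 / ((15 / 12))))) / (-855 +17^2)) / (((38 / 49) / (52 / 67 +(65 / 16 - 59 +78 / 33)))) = -219798132903741 / 2028978688000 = -108.33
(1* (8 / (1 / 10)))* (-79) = -6320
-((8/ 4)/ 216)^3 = -1/ 1259712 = -0.00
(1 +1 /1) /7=2 /7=0.29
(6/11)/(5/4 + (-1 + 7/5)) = 40/121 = 0.33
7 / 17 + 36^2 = 22039 / 17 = 1296.41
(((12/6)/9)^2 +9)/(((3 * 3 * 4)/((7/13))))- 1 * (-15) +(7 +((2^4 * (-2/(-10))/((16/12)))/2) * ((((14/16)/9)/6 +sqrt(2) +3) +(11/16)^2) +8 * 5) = 6 * sqrt(2)/5 +80452283/1213056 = 68.02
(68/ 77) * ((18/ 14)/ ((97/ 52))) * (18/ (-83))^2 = 10310976/ 360177587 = 0.03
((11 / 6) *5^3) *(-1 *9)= -4125 / 2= -2062.50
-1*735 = -735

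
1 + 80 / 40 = 3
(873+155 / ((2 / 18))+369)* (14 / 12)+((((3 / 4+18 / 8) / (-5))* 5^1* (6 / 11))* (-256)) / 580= 9816339 / 3190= 3077.22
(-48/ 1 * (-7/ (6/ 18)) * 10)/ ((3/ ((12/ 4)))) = 10080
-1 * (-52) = 52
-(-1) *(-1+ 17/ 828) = -0.98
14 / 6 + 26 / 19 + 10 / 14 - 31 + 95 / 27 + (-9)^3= -2700667 / 3591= -752.07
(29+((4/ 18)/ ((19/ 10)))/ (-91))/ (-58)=-451249/ 902538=-0.50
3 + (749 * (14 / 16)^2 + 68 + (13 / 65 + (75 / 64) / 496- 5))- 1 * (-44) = 108509799 / 158720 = 683.66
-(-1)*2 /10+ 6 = 31 /5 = 6.20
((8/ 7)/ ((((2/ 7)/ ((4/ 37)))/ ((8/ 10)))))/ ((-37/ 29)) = -1856/ 6845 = -0.27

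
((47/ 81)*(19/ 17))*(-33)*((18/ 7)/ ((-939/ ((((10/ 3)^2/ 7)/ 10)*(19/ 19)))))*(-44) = -8644240/ 21119049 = -0.41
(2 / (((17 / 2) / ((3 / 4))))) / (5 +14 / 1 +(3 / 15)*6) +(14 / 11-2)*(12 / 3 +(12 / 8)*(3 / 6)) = -65081 / 18887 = -3.45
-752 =-752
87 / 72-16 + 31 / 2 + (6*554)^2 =265175441 / 24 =11048976.71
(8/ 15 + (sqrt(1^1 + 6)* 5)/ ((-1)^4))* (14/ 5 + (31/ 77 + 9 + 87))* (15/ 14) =152772/ 2695 + 572895* sqrt(7)/ 1078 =1462.75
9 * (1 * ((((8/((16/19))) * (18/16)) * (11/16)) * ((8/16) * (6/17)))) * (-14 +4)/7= -253935/15232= -16.67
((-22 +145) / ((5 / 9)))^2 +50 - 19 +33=1227049 / 25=49081.96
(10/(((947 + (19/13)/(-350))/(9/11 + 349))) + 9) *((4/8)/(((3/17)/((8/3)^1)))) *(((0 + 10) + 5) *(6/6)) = 204563811460/142191423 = 1438.65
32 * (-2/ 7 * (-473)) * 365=11049280/ 7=1578468.57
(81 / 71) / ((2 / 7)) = 567 / 142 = 3.99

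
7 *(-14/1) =-98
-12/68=-3/17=-0.18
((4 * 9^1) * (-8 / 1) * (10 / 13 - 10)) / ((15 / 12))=27648 / 13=2126.77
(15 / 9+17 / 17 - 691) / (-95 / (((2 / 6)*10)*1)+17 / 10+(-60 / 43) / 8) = 126850 / 4971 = 25.52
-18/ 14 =-1.29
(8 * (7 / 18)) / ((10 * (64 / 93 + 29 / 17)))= 7378 / 56775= 0.13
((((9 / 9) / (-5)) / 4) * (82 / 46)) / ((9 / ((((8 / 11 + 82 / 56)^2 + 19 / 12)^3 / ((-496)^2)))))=-246145591142917522799 / 23476413875241176656773120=-0.00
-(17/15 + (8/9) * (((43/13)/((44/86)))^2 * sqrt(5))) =-6837602 * sqrt(5)/184041 - 17/15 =-84.21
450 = 450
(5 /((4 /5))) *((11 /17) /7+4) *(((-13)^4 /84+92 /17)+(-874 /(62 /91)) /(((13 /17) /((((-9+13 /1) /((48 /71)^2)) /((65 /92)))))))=-1718061800560685 /3287164608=-522657.67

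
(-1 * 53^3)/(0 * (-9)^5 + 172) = -148877/172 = -865.56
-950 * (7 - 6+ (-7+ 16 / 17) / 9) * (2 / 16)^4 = -11875 / 156672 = -0.08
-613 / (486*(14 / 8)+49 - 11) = -1226 / 1777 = -0.69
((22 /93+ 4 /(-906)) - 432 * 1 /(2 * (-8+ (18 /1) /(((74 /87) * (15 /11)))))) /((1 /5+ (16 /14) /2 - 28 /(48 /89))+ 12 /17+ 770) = -1324764215600 /33452716099673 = -0.04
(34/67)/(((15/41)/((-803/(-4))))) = 559691/2010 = 278.45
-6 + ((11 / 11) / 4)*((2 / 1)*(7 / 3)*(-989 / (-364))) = -883 / 312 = -2.83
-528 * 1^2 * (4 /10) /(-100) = 264 /125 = 2.11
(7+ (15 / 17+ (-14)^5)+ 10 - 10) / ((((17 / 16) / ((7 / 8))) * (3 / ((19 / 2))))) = -1216002242 / 867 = -1402540.07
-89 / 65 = -1.37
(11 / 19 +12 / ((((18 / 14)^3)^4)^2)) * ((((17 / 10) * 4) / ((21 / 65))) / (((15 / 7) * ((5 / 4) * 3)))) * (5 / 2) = 271420824275574735955557572 / 68200308830725995933173655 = 3.98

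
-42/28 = -1.50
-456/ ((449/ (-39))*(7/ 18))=320112/ 3143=101.85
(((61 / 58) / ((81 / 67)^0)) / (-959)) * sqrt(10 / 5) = -61 * sqrt(2) / 55622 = -0.00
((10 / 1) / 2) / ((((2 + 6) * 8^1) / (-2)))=-5 / 32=-0.16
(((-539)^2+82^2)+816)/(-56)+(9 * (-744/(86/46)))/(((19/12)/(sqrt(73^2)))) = -7798532285/45752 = -170452.27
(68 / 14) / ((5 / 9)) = 306 / 35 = 8.74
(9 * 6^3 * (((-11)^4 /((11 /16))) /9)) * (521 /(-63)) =-266285184 /7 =-38040740.57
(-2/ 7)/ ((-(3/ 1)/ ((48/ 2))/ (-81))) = -1296/ 7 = -185.14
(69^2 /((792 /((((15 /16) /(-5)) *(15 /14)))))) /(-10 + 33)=-1035 /19712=-0.05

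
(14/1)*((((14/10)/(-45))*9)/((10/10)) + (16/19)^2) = 54222/9025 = 6.01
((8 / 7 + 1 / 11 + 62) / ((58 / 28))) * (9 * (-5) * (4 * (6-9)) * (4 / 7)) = 21034080 / 2233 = 9419.65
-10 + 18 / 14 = -61 / 7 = -8.71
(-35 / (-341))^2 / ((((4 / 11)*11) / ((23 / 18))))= 28175 / 8372232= 0.00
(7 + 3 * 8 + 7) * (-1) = -38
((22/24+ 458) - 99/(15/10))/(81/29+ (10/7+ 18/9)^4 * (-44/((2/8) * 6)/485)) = -159225856475/2254889988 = -70.61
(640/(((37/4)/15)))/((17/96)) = 3686400/629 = 5860.73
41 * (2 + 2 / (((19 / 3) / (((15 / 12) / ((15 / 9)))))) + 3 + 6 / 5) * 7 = 351001 / 190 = 1847.37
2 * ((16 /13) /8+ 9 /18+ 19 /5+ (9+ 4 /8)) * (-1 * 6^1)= -10884 /65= -167.45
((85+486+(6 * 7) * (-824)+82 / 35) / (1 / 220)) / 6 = -1247937.43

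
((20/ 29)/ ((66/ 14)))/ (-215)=-28/ 41151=-0.00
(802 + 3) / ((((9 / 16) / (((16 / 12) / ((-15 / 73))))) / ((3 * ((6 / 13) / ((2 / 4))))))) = -3008768 / 117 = -25715.97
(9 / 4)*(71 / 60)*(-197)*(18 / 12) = -125883 / 160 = -786.77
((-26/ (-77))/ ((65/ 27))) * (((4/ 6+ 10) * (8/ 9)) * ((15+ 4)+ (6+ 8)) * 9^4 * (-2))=-20155392/ 35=-575868.34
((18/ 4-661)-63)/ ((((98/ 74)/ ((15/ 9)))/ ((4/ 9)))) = -532430/ 1323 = -402.44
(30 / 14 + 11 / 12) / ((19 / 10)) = 1285 / 798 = 1.61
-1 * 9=-9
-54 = -54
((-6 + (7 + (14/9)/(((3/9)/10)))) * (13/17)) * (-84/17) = -52052/289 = -180.11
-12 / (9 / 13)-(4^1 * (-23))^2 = -25444 / 3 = -8481.33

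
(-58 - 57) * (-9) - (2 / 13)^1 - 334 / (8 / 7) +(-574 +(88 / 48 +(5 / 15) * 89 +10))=10925 / 52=210.10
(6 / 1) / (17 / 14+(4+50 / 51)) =4284 / 4423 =0.97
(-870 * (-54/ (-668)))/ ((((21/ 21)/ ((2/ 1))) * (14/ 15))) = -176175/ 1169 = -150.71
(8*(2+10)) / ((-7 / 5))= -480 / 7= -68.57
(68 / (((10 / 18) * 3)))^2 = 41616 / 25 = 1664.64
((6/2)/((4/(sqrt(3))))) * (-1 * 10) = -15 * sqrt(3)/2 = -12.99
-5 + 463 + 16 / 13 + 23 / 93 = 555509 / 1209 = 459.48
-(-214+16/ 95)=20314/ 95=213.83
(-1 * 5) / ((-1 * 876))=5 / 876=0.01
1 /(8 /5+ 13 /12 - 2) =60 /41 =1.46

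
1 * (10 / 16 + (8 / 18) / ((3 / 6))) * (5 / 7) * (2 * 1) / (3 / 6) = 545 / 126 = 4.33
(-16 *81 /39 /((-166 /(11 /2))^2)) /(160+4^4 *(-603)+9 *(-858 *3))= 3267 /15885083318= 0.00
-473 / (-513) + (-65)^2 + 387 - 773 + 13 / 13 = 1970393 / 513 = 3840.92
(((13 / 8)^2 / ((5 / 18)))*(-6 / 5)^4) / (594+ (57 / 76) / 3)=246402 / 7428125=0.03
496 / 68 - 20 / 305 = 7496 / 1037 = 7.23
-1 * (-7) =7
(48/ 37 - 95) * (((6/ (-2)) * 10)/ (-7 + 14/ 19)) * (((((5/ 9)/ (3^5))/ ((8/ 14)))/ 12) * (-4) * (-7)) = -11527775/ 2751246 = -4.19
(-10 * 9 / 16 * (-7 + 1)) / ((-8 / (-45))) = 6075 / 32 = 189.84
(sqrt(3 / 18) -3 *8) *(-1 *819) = 19656 -273 *sqrt(6) / 2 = 19321.64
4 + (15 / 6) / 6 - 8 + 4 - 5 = -55 / 12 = -4.58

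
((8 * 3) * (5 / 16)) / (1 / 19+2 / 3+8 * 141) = 855 / 128674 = 0.01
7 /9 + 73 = 664 /9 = 73.78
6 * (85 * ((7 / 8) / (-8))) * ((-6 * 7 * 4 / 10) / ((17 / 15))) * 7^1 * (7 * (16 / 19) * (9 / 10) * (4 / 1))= 2333772 / 19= 122830.11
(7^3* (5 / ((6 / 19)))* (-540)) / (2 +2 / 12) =-17595900 / 13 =-1353530.77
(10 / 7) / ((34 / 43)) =215 / 119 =1.81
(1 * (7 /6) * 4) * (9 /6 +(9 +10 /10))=161 /3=53.67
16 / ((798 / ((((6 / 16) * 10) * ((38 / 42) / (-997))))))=-10 / 146559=-0.00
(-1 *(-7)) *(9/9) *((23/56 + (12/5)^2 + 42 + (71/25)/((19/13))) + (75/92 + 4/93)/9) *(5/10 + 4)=25710972229/16256400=1581.59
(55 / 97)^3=166375 / 912673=0.18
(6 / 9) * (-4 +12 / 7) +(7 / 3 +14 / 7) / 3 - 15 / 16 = -1025 / 1008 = -1.02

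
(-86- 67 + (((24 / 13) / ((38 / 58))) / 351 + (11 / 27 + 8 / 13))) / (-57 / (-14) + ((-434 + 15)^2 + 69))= -184453808 / 213177259269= -0.00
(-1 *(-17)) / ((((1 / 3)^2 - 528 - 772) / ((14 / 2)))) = -1071 / 11699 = -0.09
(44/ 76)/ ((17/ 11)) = 121/ 323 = 0.37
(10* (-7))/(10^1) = -7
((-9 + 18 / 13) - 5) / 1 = -164 / 13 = -12.62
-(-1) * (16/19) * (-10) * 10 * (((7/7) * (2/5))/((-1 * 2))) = 320/19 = 16.84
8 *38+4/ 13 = 3956/ 13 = 304.31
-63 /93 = -0.68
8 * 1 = 8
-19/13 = -1.46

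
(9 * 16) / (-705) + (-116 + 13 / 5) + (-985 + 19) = -253707 / 235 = -1079.60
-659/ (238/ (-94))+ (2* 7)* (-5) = 190.28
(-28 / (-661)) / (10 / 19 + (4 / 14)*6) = 1862 / 98489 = 0.02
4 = 4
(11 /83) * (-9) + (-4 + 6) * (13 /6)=782 /249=3.14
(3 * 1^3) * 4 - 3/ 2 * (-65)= 219/ 2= 109.50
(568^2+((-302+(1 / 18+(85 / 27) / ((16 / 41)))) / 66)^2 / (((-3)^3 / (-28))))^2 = 3134490594991353333679028906209 / 30110521343041142784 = 104099512568.41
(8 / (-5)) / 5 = -8 / 25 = -0.32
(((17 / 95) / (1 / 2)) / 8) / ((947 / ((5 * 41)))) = 697 / 71972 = 0.01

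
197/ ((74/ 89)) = 17533/ 74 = 236.93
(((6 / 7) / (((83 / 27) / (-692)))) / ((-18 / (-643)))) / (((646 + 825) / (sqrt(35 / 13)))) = -4004604 * sqrt(455) / 11110463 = -7.69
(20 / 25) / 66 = 2 / 165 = 0.01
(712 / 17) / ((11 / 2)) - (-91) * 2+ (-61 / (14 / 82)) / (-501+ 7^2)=190.41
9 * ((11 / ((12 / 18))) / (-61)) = -297 / 122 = -2.43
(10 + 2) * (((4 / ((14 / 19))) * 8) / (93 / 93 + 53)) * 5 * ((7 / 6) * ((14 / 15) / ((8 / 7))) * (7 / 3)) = 26068 / 243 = 107.28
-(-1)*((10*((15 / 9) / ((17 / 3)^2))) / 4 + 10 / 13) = 6755 / 7514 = 0.90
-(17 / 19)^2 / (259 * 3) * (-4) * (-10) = -11560 / 280497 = -0.04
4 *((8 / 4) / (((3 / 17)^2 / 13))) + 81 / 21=210635 / 63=3343.41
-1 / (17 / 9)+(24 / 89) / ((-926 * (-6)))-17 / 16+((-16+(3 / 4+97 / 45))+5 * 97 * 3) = 726456317353 / 504373680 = 1440.31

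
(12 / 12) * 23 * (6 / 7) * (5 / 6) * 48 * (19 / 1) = 104880 / 7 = 14982.86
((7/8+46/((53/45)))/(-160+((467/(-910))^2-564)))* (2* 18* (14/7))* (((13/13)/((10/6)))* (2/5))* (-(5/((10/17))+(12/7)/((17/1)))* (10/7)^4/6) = 351429655980000/61739200376791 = 5.69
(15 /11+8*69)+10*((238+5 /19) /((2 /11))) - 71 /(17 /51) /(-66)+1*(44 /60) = 85659473 /6270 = 13661.80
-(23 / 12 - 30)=337 / 12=28.08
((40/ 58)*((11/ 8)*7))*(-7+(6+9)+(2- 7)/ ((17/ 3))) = 46585/ 986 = 47.25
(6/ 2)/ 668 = 3/ 668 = 0.00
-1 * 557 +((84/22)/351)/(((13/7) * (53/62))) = -493909775/886743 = -556.99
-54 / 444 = -9 / 74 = -0.12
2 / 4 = 1 / 2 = 0.50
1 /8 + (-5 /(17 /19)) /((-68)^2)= 9731 /78608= 0.12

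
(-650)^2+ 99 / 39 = 5492533 / 13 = 422502.54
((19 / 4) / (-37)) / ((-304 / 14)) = 7 / 1184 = 0.01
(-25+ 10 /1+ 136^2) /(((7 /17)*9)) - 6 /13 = 4986.47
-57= -57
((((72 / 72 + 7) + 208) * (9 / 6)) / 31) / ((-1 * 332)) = -81 / 2573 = -0.03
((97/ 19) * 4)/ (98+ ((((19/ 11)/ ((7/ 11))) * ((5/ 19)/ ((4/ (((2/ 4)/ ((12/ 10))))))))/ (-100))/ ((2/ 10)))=521472/ 2502433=0.21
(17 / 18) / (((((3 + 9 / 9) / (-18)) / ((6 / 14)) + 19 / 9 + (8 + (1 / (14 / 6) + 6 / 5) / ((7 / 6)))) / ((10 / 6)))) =20825 / 145378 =0.14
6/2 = 3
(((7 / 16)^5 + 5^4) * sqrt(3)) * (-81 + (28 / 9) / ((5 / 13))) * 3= -2150291303767 * sqrt(3) / 15728640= -236791.85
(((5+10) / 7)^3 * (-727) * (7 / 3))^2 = 668919515625 / 2401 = 278600381.35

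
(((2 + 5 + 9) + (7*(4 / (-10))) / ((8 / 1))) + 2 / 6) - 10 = 359 / 60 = 5.98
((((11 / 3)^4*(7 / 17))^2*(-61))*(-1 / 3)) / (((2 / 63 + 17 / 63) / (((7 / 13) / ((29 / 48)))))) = 502323457122256 / 1509108003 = 332861.17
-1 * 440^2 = -193600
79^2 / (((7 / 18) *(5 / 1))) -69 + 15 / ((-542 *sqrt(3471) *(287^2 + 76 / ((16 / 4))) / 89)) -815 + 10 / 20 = 162831 / 70 -5 *sqrt(3471) / 580505848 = 2326.16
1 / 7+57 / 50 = 1.28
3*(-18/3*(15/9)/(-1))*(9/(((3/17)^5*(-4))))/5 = -1419857/18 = -78880.94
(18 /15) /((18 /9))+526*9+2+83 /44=1042467 /220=4738.49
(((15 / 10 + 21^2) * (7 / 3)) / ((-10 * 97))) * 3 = -1239 / 388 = -3.19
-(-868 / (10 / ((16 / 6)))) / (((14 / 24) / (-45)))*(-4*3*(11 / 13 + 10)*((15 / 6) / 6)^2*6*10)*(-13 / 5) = -62942400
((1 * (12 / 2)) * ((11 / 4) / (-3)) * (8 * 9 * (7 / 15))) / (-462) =2 / 5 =0.40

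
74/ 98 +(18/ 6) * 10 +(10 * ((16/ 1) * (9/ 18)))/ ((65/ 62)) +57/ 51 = 1171486/ 10829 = 108.18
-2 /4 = -1 /2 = -0.50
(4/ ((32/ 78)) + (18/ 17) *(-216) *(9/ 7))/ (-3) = 45109/ 476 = 94.77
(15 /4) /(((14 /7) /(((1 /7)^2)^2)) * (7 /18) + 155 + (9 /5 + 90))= 675 /380564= 0.00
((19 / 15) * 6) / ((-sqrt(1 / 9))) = -114 / 5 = -22.80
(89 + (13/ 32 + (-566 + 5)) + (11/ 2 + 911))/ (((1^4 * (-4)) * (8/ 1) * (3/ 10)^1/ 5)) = -355925/ 1536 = -231.72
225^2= 50625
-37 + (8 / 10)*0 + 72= 35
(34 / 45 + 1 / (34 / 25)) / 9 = 2281 / 13770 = 0.17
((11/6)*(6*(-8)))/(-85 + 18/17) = 1496/1427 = 1.05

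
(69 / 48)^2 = 529 / 256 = 2.07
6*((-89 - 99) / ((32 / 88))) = -3102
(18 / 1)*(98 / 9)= 196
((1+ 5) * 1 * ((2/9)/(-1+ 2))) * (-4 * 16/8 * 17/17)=-32/3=-10.67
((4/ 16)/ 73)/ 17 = 1/ 4964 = 0.00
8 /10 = 4 /5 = 0.80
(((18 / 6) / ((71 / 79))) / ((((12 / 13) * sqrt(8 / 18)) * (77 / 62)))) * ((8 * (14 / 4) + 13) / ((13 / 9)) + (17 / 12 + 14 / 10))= 59601313 / 437360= 136.28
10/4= 5/2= 2.50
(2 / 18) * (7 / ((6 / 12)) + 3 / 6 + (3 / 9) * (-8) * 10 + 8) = -25 / 54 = -0.46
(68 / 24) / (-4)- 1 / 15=-31 / 40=-0.78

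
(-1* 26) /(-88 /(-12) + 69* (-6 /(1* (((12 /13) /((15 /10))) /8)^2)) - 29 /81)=2106 /5666681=0.00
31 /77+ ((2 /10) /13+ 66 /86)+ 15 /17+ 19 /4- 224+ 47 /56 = -216.34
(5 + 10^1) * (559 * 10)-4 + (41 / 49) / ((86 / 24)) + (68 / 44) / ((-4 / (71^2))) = 81898.57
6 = 6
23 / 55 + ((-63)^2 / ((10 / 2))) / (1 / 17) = 742226 / 55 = 13495.02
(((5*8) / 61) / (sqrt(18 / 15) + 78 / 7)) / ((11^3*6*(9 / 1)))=9100 / 11006820297- 490*sqrt(30) / 33020460891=0.00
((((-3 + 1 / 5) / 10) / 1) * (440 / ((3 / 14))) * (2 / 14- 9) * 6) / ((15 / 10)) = 305536 / 15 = 20369.07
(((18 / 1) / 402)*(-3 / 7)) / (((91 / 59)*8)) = -531 / 341432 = -0.00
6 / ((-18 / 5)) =-5 / 3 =-1.67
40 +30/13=550/13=42.31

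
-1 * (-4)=4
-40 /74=-20 /37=-0.54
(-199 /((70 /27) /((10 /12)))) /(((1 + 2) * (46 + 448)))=-597 /13832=-0.04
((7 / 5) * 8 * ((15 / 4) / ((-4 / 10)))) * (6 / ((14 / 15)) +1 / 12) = -2735 / 4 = -683.75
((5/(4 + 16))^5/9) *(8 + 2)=5/4608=0.00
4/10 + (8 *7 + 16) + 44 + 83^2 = 35027/5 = 7005.40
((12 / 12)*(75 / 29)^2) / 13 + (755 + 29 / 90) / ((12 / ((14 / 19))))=5260213349 / 112172580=46.89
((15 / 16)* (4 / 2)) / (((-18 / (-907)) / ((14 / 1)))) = 31745 / 24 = 1322.71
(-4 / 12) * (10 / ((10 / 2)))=-0.67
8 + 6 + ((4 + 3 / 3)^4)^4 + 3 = 152587890642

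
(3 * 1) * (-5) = -15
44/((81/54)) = 88/3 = 29.33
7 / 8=0.88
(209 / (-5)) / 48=-209 / 240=-0.87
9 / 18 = 1 / 2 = 0.50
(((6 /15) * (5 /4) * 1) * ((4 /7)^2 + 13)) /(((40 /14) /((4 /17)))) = 653 /1190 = 0.55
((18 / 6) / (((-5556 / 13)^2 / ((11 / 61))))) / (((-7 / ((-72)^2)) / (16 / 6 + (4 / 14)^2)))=-27037296 / 4485242587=-0.01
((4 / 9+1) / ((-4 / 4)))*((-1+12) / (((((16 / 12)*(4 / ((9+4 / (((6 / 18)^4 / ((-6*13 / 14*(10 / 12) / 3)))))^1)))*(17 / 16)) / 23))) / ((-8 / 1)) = -3779061 / 952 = -3969.60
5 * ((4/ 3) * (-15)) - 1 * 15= -115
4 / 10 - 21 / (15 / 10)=-68 / 5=-13.60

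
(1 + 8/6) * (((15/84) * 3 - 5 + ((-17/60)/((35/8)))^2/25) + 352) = 9578957749/11812500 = 810.92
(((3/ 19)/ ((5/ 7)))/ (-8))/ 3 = -0.01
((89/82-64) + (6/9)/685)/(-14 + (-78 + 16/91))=964743871/1408069560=0.69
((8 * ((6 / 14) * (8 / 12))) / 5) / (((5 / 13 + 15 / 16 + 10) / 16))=53248 / 82425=0.65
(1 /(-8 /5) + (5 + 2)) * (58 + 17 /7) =385.23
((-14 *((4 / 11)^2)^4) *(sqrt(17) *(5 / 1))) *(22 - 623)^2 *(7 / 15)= -2319823536128 *sqrt(17) / 643076643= -14873.62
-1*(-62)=62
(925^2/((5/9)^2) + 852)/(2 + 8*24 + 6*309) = 1354.04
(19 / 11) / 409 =0.00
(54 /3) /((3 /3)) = 18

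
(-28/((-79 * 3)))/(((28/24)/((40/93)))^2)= 25600/1594299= 0.02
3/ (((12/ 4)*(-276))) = -1/ 276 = -0.00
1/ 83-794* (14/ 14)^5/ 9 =-65893/ 747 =-88.21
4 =4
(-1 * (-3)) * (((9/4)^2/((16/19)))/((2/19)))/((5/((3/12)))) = 87723/10240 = 8.57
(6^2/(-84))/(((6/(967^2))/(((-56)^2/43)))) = -209459936/43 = -4871161.30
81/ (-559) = -81/ 559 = -0.14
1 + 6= 7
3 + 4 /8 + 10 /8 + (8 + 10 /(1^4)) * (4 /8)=55 /4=13.75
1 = 1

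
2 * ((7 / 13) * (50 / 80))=35 / 52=0.67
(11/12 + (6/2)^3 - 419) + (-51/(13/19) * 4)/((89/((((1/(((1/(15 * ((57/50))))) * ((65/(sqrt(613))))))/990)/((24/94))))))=-4693/12 - 288439 * sqrt(613)/82725500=-391.17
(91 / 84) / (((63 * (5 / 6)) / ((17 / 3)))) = 221 / 1890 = 0.12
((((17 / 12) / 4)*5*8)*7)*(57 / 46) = 11305 / 92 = 122.88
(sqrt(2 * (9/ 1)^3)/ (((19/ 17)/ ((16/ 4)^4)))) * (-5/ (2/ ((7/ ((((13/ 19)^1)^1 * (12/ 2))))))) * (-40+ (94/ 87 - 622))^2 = -125902000000000 * sqrt(2)/ 10933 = -16285769315.82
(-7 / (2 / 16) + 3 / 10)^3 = -172808693 / 1000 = -172808.69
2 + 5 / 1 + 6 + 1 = 14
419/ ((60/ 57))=7961/ 20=398.05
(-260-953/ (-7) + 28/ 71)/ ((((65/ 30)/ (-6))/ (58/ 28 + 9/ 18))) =39761928/ 45227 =879.16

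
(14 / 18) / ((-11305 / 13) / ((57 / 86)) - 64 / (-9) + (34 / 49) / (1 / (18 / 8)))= -8918 / 14944543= -0.00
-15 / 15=-1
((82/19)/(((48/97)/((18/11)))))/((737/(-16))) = -47724/154033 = -0.31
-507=-507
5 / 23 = 0.22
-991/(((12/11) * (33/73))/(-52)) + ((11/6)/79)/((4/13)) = 104495.52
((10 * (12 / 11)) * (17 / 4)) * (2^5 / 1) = 16320 / 11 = 1483.64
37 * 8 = 296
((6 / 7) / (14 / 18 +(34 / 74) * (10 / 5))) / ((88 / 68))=16983 / 43505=0.39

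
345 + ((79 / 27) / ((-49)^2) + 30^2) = 80709694 / 64827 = 1245.00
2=2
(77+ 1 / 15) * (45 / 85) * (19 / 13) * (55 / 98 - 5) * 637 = -168606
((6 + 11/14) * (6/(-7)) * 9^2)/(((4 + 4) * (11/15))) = -346275/4312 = -80.30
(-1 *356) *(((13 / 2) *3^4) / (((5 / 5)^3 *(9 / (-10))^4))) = -23140000 / 81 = -285679.01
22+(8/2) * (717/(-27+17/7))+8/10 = -20193/215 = -93.92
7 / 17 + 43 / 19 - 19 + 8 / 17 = -5121 / 323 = -15.85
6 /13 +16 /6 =3.13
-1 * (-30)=30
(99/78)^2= 1089/676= 1.61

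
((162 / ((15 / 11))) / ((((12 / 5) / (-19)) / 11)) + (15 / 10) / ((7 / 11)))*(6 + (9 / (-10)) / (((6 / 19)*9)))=-4114847 / 70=-58783.53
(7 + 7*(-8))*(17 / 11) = -833 / 11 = -75.73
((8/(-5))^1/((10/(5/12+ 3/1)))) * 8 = -328/75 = -4.37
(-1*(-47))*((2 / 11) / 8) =47 / 44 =1.07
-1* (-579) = 579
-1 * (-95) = 95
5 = 5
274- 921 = -647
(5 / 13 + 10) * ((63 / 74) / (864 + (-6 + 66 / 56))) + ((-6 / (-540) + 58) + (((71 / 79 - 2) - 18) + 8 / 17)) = 8397093461 / 213174390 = 39.39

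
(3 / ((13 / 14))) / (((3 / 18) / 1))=19.38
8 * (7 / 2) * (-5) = -140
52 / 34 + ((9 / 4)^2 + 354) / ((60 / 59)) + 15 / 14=355.68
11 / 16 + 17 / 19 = 481 / 304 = 1.58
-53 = -53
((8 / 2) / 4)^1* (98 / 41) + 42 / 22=1939 / 451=4.30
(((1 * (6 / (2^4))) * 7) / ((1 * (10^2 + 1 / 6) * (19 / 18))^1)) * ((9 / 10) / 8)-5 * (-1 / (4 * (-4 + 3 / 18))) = -13585431 / 42021920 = -0.32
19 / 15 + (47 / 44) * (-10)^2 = 17834 / 165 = 108.08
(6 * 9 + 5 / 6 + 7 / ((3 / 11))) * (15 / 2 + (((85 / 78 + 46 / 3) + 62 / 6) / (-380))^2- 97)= -12658471024591 / 1757059200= -7204.35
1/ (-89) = -1/ 89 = -0.01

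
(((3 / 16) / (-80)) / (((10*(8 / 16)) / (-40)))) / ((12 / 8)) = 1 / 80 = 0.01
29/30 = 0.97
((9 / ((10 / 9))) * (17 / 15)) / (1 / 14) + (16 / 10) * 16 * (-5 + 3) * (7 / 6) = 5159 / 75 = 68.79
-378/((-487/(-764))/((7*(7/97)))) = -14150808/47239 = -299.56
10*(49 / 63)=70 / 9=7.78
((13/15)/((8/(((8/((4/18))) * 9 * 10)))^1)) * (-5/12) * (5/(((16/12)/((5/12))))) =-14625/64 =-228.52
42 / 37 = 1.14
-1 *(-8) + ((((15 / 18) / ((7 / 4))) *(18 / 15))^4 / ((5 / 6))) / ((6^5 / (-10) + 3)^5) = 5579539766846015343448 / 697442470855751957931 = 8.00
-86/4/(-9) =2.39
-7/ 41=-0.17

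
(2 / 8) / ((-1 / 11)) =-11 / 4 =-2.75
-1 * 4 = -4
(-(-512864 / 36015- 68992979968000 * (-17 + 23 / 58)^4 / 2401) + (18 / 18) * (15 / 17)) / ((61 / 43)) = 40662933420717354849005078779 / 26415216047955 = 1539375386780733.05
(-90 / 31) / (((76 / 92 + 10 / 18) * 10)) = -1863 / 8866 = -0.21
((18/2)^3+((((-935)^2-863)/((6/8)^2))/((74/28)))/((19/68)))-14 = 13307573789/6327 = 2103299.16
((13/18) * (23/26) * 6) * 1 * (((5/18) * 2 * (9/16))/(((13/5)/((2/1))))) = 0.92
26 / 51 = 0.51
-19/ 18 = -1.06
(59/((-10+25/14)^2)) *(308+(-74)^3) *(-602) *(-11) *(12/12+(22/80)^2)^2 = -2869947549426369489/1058000000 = -2712615831.22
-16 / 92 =-4 / 23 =-0.17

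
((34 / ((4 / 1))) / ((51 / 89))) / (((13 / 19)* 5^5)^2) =32129 / 9902343750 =0.00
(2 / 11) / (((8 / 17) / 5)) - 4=-91 / 44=-2.07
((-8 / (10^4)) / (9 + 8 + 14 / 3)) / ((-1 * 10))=3 / 812500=0.00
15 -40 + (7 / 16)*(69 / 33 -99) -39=-9363 / 88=-106.40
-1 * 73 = -73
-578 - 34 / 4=-1173 / 2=-586.50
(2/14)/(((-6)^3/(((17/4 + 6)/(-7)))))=41/42336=0.00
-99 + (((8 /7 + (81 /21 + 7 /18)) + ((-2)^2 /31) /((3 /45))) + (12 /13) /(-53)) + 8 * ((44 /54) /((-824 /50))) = -10940009519 /118798758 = -92.09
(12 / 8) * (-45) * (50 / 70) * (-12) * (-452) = -1830600 / 7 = -261514.29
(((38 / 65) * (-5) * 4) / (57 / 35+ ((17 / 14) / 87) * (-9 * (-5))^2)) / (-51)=308560 / 40231503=0.01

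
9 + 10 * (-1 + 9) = 89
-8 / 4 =-2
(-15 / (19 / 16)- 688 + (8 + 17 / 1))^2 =456478.03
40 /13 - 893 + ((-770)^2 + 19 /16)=592011.26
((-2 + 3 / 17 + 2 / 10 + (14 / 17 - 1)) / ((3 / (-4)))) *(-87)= -1044 / 5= -208.80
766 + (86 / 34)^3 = 3842865 / 4913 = 782.18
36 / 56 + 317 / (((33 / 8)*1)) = 35801 / 462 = 77.49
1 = 1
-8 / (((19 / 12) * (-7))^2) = -1152 / 17689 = -0.07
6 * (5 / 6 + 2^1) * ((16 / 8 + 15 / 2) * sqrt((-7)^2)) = 2261 / 2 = 1130.50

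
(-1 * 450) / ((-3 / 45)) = 6750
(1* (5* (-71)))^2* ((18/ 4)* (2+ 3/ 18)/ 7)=4914975/ 28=175534.82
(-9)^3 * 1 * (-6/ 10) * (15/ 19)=6561/ 19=345.32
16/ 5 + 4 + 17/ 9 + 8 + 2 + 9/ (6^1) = 1853/ 90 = 20.59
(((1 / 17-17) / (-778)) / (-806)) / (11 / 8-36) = 576 / 738215803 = 0.00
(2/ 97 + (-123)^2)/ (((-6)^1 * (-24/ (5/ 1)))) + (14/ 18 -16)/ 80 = 2037477/ 3880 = 525.12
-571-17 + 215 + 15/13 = -4834/13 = -371.85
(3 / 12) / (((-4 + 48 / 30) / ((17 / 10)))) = -17 / 96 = -0.18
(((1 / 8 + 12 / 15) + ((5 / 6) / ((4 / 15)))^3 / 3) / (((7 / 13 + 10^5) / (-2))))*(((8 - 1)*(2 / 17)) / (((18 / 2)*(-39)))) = 596603 / 1145670168960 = 0.00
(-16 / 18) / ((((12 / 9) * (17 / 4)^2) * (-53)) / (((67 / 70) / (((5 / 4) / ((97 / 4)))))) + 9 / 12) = 207968 / 15907377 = 0.01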